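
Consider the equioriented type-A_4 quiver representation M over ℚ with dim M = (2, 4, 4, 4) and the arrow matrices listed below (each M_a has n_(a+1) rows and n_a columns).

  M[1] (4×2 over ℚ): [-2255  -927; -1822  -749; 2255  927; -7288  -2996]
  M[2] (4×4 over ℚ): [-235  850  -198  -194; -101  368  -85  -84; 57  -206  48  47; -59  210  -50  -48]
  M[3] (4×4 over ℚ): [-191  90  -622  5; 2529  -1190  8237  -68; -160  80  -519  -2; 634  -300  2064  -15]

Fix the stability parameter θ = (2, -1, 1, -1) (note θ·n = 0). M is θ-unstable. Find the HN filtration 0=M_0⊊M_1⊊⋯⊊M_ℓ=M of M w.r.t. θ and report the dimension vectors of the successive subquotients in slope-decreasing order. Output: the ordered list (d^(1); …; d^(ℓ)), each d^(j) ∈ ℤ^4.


Barcode: M ≅ I[1,2], I[1,4], I[2,4]^2, I[3,3], I[4,4]. HN layers by μ_θ (5 steps, strictly decreasing):
  μ^(1)=1; μ^(2)=1/2; μ^(3)=1/4; μ^(4)=0; μ^(5)=-1

((0, 0, 1, 0); (1, 1, 0, 0); (1, 1, 1, 1); (0, 0, 2, 2); (0, 2, 0, 1))


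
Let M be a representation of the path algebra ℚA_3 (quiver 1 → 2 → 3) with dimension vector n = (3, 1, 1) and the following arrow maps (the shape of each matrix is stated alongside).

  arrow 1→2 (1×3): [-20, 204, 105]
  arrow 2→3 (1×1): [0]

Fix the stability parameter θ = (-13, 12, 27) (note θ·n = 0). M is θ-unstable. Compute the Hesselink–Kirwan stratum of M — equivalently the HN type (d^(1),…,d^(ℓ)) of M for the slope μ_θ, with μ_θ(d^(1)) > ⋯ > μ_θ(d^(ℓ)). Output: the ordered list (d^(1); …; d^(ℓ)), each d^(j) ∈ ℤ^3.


Barcode: M ≅ I[1,1]^2, I[1,2], I[3,3]. HN layers by μ_θ (3 steps, strictly decreasing):
  μ^(1)=27; μ^(2)=12; μ^(3)=-13

((0, 0, 1); (0, 1, 0); (3, 0, 0))


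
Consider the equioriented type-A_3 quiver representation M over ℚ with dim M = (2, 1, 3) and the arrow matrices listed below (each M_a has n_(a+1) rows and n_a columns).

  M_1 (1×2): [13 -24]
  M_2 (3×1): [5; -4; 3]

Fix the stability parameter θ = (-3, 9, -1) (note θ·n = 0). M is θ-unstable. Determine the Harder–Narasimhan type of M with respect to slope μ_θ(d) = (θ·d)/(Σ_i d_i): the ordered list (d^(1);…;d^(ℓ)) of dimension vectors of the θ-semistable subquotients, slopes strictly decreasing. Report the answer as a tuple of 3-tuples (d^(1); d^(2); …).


Via rank(M_{q-1}∘⋯∘M_p): M ≅ I[1,1], I[1,3], I[3,3]^2.
μ_θ-semistable layers: μ^(1)=4; μ^(2)=-1; μ^(3)=-3

((0, 1, 1); (0, 0, 2); (2, 0, 0))


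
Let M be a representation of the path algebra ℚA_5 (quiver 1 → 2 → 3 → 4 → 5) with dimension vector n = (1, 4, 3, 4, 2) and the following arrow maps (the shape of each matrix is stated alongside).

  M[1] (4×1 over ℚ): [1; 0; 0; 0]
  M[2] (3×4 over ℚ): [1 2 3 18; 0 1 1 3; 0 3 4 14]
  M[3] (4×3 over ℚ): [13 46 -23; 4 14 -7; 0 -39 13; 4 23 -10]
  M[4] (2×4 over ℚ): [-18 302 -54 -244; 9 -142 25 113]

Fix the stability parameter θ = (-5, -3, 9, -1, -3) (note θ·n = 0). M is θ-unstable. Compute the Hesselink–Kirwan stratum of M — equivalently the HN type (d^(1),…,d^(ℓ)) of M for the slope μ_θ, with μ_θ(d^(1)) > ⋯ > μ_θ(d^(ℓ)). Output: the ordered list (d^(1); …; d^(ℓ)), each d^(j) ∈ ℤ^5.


Via rank(M_{q-1}∘⋯∘M_p): M ≅ I[1,5], I[2,2], I[2,4], I[2,5], I[4,4].
μ_θ-semistable layers: μ^(1)=4; μ^(2)=5/3; μ^(3)=-1; μ^(4)=-3; μ^(5)=-5

((0, 0, 1, 1, 0); (0, 0, 2, 2, 2); (0, 0, 0, 1, 0); (0, 4, 0, 0, 0); (1, 0, 0, 0, 0))


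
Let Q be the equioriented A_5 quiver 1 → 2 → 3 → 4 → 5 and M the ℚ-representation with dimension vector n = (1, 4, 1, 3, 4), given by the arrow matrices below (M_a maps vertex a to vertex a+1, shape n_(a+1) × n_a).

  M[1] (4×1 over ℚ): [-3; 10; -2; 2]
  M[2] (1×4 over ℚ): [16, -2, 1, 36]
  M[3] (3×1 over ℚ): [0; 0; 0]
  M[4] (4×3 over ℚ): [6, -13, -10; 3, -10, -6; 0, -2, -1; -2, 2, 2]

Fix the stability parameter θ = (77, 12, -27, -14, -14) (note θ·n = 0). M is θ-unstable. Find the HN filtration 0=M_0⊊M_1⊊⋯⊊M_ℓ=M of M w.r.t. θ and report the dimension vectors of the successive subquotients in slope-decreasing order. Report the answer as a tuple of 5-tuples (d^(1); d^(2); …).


Interval decomposition of M: I[1,3], I[2,2]^3, I[4,5]^3, I[5,5].
HN type (ℓ=3): μ^(1)=62/3; μ^(2)=12; μ^(3)=-14

((1, 1, 1, 0, 0); (0, 3, 0, 0, 0); (0, 0, 0, 3, 4))


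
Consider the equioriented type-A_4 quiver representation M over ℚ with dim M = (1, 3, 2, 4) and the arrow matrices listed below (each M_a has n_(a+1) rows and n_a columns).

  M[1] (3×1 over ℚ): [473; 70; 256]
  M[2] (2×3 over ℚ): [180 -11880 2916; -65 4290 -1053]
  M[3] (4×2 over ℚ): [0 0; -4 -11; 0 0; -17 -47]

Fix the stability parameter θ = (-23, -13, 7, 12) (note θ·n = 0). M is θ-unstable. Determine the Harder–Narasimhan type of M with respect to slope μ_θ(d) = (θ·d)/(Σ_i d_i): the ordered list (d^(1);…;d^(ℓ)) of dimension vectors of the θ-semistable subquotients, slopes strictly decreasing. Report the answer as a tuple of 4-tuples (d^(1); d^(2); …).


Interval decomposition of M: I[1,4], I[2,2]^2, I[3,4], I[4,4]^2.
HN type (ℓ=4): μ^(1)=12; μ^(2)=7; μ^(3)=-13; μ^(4)=-23

((0, 0, 0, 4); (0, 0, 2, 0); (0, 3, 0, 0); (1, 0, 0, 0))


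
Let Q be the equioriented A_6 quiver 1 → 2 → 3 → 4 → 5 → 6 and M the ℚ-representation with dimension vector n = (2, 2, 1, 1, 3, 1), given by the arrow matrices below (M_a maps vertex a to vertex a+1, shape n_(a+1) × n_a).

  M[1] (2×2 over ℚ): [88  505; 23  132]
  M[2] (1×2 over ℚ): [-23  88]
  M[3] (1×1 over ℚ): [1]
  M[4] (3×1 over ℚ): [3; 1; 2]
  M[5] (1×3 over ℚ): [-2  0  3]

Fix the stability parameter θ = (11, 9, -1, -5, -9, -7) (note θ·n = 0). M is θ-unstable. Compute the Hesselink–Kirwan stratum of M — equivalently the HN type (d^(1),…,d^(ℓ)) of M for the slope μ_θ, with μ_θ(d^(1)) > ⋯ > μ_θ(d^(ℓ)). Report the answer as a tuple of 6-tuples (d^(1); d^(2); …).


Barcode: M ≅ I[1,2], I[1,5], I[5,5], I[5,6]. HN layers by μ_θ (4 steps, strictly decreasing):
  μ^(1)=10; μ^(2)=1; μ^(3)=-7; μ^(4)=-9

((1, 1, 0, 0, 0, 0); (1, 1, 1, 1, 1, 0); (0, 0, 0, 0, 0, 1); (0, 0, 0, 0, 2, 0))


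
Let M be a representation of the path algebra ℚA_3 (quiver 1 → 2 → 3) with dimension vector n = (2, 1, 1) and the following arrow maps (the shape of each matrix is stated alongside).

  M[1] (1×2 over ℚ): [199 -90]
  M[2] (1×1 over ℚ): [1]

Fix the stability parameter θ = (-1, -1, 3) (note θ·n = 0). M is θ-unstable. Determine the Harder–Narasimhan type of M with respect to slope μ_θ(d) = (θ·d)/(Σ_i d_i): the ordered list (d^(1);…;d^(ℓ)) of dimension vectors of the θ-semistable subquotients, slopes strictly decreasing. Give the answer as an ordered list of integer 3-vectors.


Interval decomposition of M: I[1,1], I[1,3].
HN type (ℓ=2): μ^(1)=3; μ^(2)=-1

((0, 0, 1); (2, 1, 0))


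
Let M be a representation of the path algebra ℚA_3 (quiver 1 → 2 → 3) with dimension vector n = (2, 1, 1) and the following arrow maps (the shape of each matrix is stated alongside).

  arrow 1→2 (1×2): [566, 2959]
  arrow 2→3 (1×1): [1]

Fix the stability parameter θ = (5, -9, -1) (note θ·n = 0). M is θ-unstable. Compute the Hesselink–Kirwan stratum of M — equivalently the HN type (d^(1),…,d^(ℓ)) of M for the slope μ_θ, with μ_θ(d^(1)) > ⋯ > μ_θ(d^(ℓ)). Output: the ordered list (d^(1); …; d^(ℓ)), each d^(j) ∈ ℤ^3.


Interval decomposition of M: I[1,1], I[1,3].
HN type (ℓ=3): μ^(1)=5; μ^(2)=-1; μ^(3)=-2

((1, 0, 0); (0, 0, 1); (1, 1, 0))


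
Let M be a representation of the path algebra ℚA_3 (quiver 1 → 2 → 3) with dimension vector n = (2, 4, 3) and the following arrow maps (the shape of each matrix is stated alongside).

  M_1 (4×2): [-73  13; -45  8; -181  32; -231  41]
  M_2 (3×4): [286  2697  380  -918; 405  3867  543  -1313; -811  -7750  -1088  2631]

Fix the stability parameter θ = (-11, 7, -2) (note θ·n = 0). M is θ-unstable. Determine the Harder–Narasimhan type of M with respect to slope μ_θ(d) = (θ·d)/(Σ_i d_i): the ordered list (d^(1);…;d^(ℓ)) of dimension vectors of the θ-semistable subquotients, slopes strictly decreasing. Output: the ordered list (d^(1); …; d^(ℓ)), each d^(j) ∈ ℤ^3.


Interval decomposition of M: I[1,2], I[1,3], I[2,3]^2.
HN type (ℓ=3): μ^(1)=7; μ^(2)=5/2; μ^(3)=-11

((0, 1, 0); (0, 3, 3); (2, 0, 0))


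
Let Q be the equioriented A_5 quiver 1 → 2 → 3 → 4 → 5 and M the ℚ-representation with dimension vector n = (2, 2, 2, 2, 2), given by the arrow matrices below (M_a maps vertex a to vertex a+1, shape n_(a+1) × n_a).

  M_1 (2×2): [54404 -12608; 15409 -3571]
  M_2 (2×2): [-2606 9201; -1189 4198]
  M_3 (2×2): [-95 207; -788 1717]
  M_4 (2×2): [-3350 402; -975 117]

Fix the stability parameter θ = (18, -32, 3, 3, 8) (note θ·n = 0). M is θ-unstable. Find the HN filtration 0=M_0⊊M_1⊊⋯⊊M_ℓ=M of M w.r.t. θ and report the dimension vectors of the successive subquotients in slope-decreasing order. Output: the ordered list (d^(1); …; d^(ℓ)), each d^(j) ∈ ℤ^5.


Via rank(M_{q-1}∘⋯∘M_p): M ≅ I[1,4], I[1,5], I[5,5].
μ_θ-semistable layers: μ^(1)=8; μ^(2)=3; μ^(3)=-7

((0, 0, 0, 0, 2); (0, 0, 2, 2, 0); (2, 2, 0, 0, 0))


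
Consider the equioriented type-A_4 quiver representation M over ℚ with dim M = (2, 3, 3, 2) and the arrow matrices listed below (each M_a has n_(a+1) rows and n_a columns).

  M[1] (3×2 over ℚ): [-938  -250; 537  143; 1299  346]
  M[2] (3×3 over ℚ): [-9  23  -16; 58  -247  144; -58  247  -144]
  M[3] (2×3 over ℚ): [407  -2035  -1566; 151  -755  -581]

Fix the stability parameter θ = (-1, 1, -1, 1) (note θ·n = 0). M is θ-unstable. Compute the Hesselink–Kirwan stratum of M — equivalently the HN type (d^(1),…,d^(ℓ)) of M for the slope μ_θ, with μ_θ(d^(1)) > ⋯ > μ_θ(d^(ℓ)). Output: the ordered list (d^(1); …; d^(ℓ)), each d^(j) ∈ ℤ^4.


Interval decomposition of M: I[1,4]^2, I[2,2], I[3,3].
HN type (ℓ=3): μ^(1)=1; μ^(2)=0; μ^(3)=-1

((0, 1, 0, 2); (0, 2, 2, 0); (2, 0, 1, 0))


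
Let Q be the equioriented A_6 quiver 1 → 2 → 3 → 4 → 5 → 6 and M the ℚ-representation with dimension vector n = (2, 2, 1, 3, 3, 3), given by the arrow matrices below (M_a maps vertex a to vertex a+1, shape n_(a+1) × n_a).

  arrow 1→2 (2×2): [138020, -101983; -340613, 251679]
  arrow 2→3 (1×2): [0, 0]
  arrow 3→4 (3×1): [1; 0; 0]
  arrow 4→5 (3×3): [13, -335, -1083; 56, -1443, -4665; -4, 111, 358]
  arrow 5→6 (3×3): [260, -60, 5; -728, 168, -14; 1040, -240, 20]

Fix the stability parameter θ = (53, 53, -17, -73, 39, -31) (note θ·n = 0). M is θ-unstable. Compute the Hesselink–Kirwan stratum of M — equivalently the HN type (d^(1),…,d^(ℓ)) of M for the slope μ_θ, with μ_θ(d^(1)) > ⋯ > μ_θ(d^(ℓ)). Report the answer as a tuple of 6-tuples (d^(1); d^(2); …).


Interval decomposition of M: I[1,2]^2, I[3,5], I[4,5], I[4,6], I[6,6]^2.
HN type (ℓ=6): μ^(1)=53; μ^(2)=39; μ^(3)=4; μ^(4)=-31; μ^(5)=-45; μ^(6)=-73

((2, 2, 0, 0, 0, 0); (0, 0, 0, 0, 2, 0); (0, 0, 0, 0, 1, 1); (0, 0, 0, 0, 0, 2); (0, 0, 1, 1, 0, 0); (0, 0, 0, 2, 0, 0))


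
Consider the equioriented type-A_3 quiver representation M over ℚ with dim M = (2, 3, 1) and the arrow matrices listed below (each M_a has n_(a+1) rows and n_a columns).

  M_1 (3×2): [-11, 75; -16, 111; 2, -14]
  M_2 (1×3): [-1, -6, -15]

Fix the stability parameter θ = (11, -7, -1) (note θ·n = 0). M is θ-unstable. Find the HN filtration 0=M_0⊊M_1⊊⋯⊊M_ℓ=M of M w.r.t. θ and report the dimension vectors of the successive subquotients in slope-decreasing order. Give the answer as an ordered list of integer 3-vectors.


Via rank(M_{q-1}∘⋯∘M_p): M ≅ I[1,2], I[1,3], I[2,2].
μ_θ-semistable layers: μ^(1)=2; μ^(2)=1; μ^(3)=-7

((1, 1, 0); (1, 1, 1); (0, 1, 0))


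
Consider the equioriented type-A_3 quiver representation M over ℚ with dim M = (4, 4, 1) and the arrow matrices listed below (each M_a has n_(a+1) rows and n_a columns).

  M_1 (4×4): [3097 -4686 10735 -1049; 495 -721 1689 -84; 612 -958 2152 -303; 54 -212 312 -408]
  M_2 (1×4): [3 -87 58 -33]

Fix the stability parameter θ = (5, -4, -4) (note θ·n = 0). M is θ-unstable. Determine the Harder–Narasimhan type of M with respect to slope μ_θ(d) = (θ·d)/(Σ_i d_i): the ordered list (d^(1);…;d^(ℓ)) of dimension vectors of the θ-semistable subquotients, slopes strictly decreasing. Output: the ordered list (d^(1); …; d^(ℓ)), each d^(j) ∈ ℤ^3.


Via rank(M_{q-1}∘⋯∘M_p): M ≅ I[1,2]^3, I[1,3].
μ_θ-semistable layers: μ^(1)=1/2; μ^(2)=-1

((3, 3, 0); (1, 1, 1))


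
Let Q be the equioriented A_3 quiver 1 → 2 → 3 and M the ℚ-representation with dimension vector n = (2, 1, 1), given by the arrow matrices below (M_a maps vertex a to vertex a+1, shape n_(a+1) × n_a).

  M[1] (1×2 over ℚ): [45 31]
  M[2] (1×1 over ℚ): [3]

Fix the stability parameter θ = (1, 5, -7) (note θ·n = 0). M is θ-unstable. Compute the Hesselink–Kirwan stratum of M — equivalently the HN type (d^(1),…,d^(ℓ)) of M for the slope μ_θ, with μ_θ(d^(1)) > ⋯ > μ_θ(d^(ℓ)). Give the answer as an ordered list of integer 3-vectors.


Via rank(M_{q-1}∘⋯∘M_p): M ≅ I[1,1], I[1,3].
μ_θ-semistable layers: μ^(1)=1; μ^(2)=-1/3

((1, 0, 0); (1, 1, 1))


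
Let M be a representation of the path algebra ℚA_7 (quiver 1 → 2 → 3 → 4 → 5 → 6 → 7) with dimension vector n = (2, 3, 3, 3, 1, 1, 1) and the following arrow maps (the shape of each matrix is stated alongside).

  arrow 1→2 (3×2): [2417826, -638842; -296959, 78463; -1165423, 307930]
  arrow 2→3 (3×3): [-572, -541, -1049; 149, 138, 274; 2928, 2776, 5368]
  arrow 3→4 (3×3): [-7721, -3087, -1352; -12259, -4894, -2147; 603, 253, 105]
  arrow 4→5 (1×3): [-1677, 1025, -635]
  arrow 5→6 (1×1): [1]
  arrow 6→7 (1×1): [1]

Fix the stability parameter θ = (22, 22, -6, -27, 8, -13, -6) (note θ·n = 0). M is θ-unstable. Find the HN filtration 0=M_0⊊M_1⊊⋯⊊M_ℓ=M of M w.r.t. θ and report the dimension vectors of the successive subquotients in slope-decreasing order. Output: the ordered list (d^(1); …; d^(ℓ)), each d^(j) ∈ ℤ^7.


Interval decomposition of M: I[1,4], I[1,7], I[2,2], I[3,4].
HN type (ℓ=4): μ^(1)=22; μ^(2)=11/4; μ^(3)=0; μ^(4)=-33/2

((0, 1, 0, 0, 0, 0, 0); (1, 1, 1, 1, 0, 0, 0); (1, 1, 1, 1, 1, 1, 1); (0, 0, 1, 1, 0, 0, 0))


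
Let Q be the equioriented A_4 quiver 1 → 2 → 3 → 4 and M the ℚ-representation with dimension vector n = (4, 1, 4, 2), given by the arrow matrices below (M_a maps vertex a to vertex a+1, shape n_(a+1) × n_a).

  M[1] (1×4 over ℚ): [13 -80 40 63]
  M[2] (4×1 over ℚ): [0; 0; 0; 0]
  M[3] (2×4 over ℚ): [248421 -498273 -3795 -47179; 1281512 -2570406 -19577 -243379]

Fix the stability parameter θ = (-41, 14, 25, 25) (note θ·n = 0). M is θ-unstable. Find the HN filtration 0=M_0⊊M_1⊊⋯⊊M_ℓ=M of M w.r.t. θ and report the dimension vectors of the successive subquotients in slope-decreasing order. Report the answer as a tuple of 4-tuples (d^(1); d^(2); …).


Barcode: M ≅ I[1,1]^3, I[1,2], I[3,3]^2, I[3,4]^2. HN layers by μ_θ (3 steps, strictly decreasing):
  μ^(1)=25; μ^(2)=14; μ^(3)=-41

((0, 0, 4, 2); (0, 1, 0, 0); (4, 0, 0, 0))


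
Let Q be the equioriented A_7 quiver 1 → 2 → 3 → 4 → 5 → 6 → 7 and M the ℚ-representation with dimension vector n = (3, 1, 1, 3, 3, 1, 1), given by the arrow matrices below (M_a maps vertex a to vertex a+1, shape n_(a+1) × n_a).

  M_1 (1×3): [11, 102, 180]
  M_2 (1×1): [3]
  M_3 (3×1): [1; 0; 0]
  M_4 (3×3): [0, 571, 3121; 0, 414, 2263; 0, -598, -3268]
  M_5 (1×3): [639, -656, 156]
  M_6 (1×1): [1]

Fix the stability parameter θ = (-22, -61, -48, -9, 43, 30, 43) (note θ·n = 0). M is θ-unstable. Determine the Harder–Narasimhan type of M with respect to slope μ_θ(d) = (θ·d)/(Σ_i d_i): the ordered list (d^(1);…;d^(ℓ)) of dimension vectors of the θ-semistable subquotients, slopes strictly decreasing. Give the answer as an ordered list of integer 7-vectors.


Barcode: M ≅ I[1,1]^2, I[1,4], I[4,5], I[4,7], I[5,5]. HN layers by μ_θ (5 steps, strictly decreasing):
  μ^(1)=43; μ^(2)=73/2; μ^(3)=-9; μ^(4)=-22; μ^(5)=-131/3

((0, 0, 0, 0, 2, 0, 1); (0, 0, 0, 0, 1, 1, 0); (0, 0, 0, 3, 0, 0, 0); (2, 0, 0, 0, 0, 0, 0); (1, 1, 1, 0, 0, 0, 0))


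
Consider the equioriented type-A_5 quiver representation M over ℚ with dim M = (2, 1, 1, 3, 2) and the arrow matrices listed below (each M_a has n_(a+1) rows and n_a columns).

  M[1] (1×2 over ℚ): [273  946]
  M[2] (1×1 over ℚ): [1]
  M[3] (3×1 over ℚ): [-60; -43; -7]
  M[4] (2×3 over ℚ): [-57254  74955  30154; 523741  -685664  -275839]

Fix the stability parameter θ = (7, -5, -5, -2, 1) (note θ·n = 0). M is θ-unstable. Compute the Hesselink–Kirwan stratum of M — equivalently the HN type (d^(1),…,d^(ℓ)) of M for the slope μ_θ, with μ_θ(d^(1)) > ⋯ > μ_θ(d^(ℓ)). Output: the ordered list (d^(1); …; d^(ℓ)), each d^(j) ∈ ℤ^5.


Interval decomposition of M: I[1,1], I[1,5], I[4,4], I[4,5].
HN type (ℓ=4): μ^(1)=7; μ^(2)=1; μ^(3)=-5/4; μ^(4)=-2

((1, 0, 0, 0, 0); (0, 0, 0, 0, 2); (1, 1, 1, 1, 0); (0, 0, 0, 2, 0))


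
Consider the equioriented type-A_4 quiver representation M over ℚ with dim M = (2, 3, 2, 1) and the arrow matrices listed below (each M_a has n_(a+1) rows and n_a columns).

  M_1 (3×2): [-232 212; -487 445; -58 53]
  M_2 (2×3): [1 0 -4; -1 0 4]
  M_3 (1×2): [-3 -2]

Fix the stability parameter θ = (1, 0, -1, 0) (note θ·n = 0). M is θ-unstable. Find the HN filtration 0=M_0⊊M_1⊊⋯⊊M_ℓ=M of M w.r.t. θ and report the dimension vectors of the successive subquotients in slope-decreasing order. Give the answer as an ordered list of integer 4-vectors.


Interval decomposition of M: I[1,2]^2, I[2,4], I[3,3].
HN type (ℓ=4): μ^(1)=1/2; μ^(2)=0; μ^(3)=-1/2; μ^(4)=-1

((2, 2, 0, 0); (0, 0, 0, 1); (0, 1, 1, 0); (0, 0, 1, 0))


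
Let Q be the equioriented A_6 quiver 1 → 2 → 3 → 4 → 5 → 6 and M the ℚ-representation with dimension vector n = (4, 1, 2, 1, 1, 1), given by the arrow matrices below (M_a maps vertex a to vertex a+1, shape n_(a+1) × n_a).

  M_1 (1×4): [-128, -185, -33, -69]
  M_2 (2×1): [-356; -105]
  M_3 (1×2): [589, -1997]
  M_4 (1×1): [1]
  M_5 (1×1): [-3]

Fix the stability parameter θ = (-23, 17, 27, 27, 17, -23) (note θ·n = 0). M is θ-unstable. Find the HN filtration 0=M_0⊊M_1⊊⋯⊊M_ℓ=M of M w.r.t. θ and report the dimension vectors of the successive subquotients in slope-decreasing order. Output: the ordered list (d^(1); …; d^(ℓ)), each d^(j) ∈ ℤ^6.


Interval decomposition of M: I[1,1]^3, I[1,6], I[3,3].
HN type (ℓ=3): μ^(1)=27; μ^(2)=13; μ^(3)=-23

((0, 0, 1, 0, 0, 0); (0, 1, 1, 1, 1, 1); (4, 0, 0, 0, 0, 0))


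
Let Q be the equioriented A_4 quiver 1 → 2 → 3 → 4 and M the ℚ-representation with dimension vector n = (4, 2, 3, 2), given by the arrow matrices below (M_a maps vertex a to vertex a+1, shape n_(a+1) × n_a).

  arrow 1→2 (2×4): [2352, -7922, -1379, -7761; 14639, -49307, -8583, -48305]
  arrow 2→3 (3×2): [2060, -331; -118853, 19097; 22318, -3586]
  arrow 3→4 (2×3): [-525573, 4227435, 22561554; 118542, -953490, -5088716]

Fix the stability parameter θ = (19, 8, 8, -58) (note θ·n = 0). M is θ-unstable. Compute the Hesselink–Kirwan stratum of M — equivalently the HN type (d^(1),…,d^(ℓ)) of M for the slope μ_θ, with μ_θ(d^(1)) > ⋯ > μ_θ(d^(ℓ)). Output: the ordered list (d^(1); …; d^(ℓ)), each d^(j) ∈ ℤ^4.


Via rank(M_{q-1}∘⋯∘M_p): M ≅ I[1,1]^2, I[1,3], I[1,4], I[3,3], I[4,4].
μ_θ-semistable layers: μ^(1)=19; μ^(2)=35/3; μ^(3)=8; μ^(4)=-23/4; μ^(5)=-58

((2, 0, 0, 0); (1, 1, 1, 0); (0, 0, 1, 0); (1, 1, 1, 1); (0, 0, 0, 1))


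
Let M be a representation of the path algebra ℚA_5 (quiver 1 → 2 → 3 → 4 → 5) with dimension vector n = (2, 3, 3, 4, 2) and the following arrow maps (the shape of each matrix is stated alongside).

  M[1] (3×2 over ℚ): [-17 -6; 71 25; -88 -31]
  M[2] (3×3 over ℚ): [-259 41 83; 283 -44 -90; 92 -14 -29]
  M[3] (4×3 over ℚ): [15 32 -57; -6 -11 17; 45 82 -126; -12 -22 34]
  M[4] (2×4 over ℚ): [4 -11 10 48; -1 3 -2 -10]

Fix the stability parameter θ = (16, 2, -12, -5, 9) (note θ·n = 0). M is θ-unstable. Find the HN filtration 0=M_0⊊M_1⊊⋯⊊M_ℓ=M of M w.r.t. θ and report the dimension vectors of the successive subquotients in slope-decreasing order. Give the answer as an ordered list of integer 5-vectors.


Via rank(M_{q-1}∘⋯∘M_p): M ≅ I[1,5]^2, I[2,4], I[4,4].
μ_θ-semistable layers: μ^(1)=9; μ^(2)=1/4; μ^(3)=-5

((0, 0, 0, 0, 2); (2, 2, 2, 2, 0); (0, 1, 1, 2, 0))


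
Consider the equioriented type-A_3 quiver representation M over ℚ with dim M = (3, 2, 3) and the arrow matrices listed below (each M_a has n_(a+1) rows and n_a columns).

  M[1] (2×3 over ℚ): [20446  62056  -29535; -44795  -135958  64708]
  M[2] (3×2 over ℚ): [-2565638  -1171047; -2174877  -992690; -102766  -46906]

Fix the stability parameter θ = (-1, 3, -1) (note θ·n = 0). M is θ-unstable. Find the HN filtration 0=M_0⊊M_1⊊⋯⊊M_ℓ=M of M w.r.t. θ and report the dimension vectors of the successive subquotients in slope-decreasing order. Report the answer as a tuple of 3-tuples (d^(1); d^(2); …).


Via rank(M_{q-1}∘⋯∘M_p): M ≅ I[1,1], I[1,3]^2, I[3,3].
μ_θ-semistable layers: μ^(1)=1; μ^(2)=-1

((0, 2, 2); (3, 0, 1))


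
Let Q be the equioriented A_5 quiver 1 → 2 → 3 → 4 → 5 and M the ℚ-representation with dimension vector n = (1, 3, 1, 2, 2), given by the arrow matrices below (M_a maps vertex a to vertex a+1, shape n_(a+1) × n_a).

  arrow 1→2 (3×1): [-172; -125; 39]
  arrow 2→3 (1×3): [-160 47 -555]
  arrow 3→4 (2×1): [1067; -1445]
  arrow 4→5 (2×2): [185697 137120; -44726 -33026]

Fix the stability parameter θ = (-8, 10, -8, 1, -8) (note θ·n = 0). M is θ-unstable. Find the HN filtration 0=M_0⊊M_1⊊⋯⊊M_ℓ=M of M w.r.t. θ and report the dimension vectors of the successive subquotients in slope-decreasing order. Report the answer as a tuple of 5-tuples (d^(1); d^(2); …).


Via rank(M_{q-1}∘⋯∘M_p): M ≅ I[1,2], I[2,2], I[2,5], I[4,5].
μ_θ-semistable layers: μ^(1)=10; μ^(2)=-5/4; μ^(3)=-7/2; μ^(4)=-8

((0, 2, 0, 0, 0); (0, 1, 1, 1, 1); (0, 0, 0, 1, 1); (1, 0, 0, 0, 0))


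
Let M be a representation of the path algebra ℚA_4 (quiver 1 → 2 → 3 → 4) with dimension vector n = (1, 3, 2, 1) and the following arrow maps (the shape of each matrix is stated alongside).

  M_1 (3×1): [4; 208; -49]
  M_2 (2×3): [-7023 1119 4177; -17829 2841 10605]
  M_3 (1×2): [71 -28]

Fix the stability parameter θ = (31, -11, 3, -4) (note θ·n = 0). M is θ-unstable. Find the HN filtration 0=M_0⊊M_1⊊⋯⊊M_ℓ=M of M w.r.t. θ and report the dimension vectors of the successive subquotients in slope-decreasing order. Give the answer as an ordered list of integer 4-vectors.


Via rank(M_{q-1}∘⋯∘M_p): M ≅ I[1,4], I[2,2], I[2,3].
μ_θ-semistable layers: μ^(1)=19/4; μ^(2)=3; μ^(3)=-11

((1, 1, 1, 1); (0, 0, 1, 0); (0, 2, 0, 0))


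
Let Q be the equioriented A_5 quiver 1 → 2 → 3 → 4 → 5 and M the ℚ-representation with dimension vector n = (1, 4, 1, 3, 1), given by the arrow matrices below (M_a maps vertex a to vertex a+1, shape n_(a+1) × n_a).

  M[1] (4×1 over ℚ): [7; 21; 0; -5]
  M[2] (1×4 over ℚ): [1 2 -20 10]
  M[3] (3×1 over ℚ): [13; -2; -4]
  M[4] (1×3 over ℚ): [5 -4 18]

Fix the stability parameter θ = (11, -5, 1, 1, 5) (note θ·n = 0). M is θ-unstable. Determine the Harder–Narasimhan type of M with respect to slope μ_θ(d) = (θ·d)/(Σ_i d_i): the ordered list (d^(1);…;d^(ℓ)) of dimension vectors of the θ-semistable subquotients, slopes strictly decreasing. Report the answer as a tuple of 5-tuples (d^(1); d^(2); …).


Via rank(M_{q-1}∘⋯∘M_p): M ≅ I[1,5], I[2,2]^3, I[4,4]^2.
μ_θ-semistable layers: μ^(1)=5; μ^(2)=2; μ^(3)=1; μ^(4)=-5

((0, 0, 0, 0, 1); (1, 1, 1, 1, 0); (0, 0, 0, 2, 0); (0, 3, 0, 0, 0))


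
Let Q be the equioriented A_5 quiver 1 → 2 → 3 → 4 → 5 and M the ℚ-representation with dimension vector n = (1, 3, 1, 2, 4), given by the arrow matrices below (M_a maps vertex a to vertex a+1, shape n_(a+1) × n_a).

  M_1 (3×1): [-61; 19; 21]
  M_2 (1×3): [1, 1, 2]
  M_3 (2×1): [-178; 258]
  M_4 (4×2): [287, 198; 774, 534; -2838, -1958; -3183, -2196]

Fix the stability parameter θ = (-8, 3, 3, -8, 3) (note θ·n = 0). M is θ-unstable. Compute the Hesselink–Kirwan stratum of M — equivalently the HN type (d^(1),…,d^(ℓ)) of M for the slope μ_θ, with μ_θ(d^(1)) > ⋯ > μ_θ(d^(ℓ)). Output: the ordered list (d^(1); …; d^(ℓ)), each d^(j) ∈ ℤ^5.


Via rank(M_{q-1}∘⋯∘M_p): M ≅ I[1,2], I[2,2], I[2,5], I[4,5], I[5,5]^2.
μ_θ-semistable layers: μ^(1)=3; μ^(2)=-2/3; μ^(3)=-8

((0, 2, 0, 0, 4); (0, 1, 1, 1, 0); (1, 0, 0, 1, 0))


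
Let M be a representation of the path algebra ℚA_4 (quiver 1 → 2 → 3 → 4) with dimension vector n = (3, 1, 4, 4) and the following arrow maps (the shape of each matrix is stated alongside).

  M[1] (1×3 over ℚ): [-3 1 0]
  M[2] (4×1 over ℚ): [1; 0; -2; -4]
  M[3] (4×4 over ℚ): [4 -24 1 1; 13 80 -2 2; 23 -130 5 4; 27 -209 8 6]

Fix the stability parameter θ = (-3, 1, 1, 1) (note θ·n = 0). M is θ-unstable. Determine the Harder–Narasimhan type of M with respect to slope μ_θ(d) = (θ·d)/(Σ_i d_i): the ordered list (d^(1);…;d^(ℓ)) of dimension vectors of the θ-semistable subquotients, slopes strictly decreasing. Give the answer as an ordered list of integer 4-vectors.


Interval decomposition of M: I[1,1]^2, I[1,4], I[3,4]^3.
HN type (ℓ=2): μ^(1)=1; μ^(2)=-3

((0, 1, 4, 4); (3, 0, 0, 0))


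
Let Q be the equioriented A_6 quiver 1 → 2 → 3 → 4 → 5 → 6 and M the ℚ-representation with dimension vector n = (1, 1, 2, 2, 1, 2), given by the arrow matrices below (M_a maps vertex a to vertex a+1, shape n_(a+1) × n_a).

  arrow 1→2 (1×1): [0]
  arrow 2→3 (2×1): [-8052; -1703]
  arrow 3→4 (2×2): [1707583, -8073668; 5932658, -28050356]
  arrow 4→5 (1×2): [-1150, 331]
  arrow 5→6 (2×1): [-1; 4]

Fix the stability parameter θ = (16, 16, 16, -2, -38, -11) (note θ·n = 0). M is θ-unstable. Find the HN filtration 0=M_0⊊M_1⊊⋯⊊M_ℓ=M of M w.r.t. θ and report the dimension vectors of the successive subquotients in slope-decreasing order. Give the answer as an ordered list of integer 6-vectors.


Interval decomposition of M: I[1,1], I[2,6], I[3,4], I[6,6].
HN type (ℓ=4): μ^(1)=16; μ^(2)=7; μ^(3)=-19/5; μ^(4)=-11

((1, 0, 0, 0, 0, 0); (0, 0, 1, 1, 0, 0); (0, 1, 1, 1, 1, 1); (0, 0, 0, 0, 0, 1))


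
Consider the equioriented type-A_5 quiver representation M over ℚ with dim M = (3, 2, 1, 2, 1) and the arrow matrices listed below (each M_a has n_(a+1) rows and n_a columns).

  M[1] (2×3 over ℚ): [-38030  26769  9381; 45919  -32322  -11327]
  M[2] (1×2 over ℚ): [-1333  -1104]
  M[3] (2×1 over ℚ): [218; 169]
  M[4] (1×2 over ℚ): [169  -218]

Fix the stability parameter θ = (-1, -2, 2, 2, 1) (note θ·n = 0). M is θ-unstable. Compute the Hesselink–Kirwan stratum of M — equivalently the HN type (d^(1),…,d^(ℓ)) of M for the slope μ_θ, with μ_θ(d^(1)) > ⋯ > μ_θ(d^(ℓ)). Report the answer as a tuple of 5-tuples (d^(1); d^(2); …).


Barcode: M ≅ I[1,1], I[1,2], I[1,4], I[4,5]. HN layers by μ_θ (4 steps, strictly decreasing):
  μ^(1)=2; μ^(2)=3/2; μ^(3)=-1; μ^(4)=-3/2

((0, 0, 1, 1, 0); (0, 0, 0, 1, 1); (1, 0, 0, 0, 0); (2, 2, 0, 0, 0))


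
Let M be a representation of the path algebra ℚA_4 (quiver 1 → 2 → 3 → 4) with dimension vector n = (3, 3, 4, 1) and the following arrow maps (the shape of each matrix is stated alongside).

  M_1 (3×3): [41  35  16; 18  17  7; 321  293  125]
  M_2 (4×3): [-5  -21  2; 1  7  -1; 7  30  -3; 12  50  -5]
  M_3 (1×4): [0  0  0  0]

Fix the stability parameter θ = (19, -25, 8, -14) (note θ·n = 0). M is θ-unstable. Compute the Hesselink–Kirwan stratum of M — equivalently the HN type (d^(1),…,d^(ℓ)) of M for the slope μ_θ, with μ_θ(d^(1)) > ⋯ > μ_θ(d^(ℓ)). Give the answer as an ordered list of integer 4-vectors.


Interval decomposition of M: I[1,3]^3, I[3,3], I[4,4].
HN type (ℓ=3): μ^(1)=8; μ^(2)=-3; μ^(3)=-14

((0, 0, 4, 0); (3, 3, 0, 0); (0, 0, 0, 1))


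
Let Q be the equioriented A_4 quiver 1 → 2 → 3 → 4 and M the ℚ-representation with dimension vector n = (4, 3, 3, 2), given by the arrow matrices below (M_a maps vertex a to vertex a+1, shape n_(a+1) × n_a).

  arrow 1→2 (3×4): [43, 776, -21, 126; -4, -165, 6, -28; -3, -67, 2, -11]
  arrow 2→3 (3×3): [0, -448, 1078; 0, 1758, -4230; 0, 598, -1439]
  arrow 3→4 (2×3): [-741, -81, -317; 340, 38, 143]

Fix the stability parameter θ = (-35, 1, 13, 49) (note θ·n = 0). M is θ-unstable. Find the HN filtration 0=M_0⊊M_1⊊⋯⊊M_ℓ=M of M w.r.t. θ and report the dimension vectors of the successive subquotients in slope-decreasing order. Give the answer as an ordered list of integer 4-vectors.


Barcode: M ≅ I[1,1], I[1,2], I[1,4]^2, I[3,3]. HN layers by μ_θ (4 steps, strictly decreasing):
  μ^(1)=49; μ^(2)=13; μ^(3)=1; μ^(4)=-35

((0, 0, 0, 2); (0, 0, 3, 0); (0, 3, 0, 0); (4, 0, 0, 0))


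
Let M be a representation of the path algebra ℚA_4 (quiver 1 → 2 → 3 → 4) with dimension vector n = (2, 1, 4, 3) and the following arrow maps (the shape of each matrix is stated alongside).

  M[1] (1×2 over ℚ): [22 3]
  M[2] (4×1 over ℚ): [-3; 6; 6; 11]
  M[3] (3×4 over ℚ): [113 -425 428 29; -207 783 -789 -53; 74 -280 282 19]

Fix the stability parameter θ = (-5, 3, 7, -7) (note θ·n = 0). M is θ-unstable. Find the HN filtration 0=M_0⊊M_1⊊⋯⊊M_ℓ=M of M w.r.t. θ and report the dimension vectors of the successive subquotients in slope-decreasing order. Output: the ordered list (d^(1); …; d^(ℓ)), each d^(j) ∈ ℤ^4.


Barcode: M ≅ I[1,1], I[1,4], I[3,3], I[3,4]^2. HN layers by μ_θ (4 steps, strictly decreasing):
  μ^(1)=7; μ^(2)=1; μ^(3)=0; μ^(4)=-5

((0, 0, 1, 0); (0, 1, 1, 1); (0, 0, 2, 2); (2, 0, 0, 0))


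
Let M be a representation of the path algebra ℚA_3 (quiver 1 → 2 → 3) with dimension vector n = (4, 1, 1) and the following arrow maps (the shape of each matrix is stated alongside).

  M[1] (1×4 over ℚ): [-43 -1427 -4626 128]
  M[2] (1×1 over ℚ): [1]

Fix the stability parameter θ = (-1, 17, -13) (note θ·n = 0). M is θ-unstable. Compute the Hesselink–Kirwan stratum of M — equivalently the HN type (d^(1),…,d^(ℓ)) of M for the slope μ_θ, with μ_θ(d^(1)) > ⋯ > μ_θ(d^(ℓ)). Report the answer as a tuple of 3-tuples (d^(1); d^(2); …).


Interval decomposition of M: I[1,1]^3, I[1,3].
HN type (ℓ=2): μ^(1)=2; μ^(2)=-1

((0, 1, 1); (4, 0, 0))


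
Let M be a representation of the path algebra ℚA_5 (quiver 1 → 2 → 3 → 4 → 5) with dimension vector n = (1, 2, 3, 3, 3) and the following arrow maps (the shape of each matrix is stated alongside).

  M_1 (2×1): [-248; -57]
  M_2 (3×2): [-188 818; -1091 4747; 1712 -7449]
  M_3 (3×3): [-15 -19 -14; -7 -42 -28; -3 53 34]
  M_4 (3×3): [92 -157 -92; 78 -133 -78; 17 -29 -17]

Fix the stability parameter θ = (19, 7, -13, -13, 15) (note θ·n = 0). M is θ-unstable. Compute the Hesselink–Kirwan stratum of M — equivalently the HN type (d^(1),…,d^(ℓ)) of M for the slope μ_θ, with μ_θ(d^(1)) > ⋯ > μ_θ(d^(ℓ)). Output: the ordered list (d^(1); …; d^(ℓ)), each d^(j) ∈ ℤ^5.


Interval decomposition of M: I[1,4], I[2,5], I[3,3], I[4,5], I[5,5].
HN type (ℓ=4): μ^(1)=15; μ^(2)=0; μ^(3)=-19/3; μ^(4)=-13

((0, 0, 0, 0, 3); (1, 1, 1, 1, 0); (0, 1, 1, 1, 0); (0, 0, 1, 1, 0))


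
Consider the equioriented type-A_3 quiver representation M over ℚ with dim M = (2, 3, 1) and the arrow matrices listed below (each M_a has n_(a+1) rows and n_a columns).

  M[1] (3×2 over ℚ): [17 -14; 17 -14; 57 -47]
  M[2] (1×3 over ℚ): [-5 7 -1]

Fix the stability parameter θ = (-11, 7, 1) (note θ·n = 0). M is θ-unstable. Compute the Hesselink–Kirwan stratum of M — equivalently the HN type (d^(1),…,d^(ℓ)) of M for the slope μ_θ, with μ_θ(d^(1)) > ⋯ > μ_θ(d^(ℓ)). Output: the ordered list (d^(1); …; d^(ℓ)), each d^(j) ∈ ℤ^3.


Via rank(M_{q-1}∘⋯∘M_p): M ≅ I[1,2], I[1,3], I[2,2].
μ_θ-semistable layers: μ^(1)=7; μ^(2)=4; μ^(3)=-11

((0, 2, 0); (0, 1, 1); (2, 0, 0))


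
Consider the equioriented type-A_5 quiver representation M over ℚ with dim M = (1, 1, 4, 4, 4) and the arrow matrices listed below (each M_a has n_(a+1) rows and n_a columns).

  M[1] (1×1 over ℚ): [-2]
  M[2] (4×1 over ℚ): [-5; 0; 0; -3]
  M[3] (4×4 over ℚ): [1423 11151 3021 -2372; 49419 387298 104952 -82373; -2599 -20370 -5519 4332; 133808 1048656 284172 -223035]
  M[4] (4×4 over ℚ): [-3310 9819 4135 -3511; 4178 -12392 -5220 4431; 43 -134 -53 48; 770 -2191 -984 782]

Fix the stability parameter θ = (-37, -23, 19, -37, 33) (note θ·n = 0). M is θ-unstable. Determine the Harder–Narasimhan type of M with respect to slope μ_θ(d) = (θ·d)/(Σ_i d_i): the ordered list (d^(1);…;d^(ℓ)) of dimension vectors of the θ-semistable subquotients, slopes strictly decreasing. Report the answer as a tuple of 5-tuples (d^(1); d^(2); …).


Interval decomposition of M: I[1,5], I[3,5]^3.
HN type (ℓ=4): μ^(1)=33; μ^(2)=-9; μ^(3)=-23; μ^(4)=-37

((0, 0, 0, 0, 4); (0, 0, 4, 4, 0); (0, 1, 0, 0, 0); (1, 0, 0, 0, 0))


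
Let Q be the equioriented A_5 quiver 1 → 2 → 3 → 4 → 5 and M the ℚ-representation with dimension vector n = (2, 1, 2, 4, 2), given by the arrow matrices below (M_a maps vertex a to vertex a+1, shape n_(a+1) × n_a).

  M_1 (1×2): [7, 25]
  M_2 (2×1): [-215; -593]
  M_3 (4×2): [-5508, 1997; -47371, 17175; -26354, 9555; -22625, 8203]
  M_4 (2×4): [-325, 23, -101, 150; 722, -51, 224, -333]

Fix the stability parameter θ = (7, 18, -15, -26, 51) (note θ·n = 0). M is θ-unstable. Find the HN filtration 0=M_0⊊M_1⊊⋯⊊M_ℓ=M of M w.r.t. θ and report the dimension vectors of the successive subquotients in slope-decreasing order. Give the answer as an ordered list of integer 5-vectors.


Barcode: M ≅ I[1,1], I[1,4], I[3,5], I[4,4], I[4,5]. HN layers by μ_θ (5 steps, strictly decreasing):
  μ^(1)=51; μ^(2)=7; μ^(3)=-4; μ^(4)=-41/2; μ^(5)=-26

((0, 0, 0, 0, 2); (1, 0, 0, 0, 0); (1, 1, 1, 1, 0); (0, 0, 1, 1, 0); (0, 0, 0, 2, 0))


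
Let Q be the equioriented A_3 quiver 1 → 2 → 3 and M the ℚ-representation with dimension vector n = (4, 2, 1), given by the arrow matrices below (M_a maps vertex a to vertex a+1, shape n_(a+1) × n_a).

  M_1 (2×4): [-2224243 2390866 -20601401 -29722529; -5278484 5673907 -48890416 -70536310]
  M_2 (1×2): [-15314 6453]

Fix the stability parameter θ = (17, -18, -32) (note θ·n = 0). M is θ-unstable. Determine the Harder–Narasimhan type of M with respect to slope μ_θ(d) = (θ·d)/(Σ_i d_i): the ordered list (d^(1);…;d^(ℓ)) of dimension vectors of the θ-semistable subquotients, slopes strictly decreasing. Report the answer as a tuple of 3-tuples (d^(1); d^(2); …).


Via rank(M_{q-1}∘⋯∘M_p): M ≅ I[1,1]^2, I[1,2], I[1,3].
μ_θ-semistable layers: μ^(1)=17; μ^(2)=-1/2; μ^(3)=-11

((2, 0, 0); (1, 1, 0); (1, 1, 1))


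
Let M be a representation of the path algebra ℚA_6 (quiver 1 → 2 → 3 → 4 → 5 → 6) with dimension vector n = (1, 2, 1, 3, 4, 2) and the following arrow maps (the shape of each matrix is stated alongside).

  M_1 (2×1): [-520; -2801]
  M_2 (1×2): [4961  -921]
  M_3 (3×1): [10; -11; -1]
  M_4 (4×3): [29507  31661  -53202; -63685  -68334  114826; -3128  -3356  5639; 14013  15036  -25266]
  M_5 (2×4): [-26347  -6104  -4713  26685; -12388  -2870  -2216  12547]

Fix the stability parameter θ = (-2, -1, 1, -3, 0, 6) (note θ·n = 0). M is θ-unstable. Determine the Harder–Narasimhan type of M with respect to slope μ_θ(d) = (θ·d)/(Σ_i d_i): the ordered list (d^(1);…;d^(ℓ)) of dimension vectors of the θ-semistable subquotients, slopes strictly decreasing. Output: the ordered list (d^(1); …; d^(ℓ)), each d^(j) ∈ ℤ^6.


Interval decomposition of M: I[1,5], I[2,2], I[4,6]^2, I[5,5].
HN type (ℓ=5): μ^(1)=6; μ^(2)=0; μ^(3)=-1; μ^(4)=-2; μ^(5)=-3

((0, 0, 0, 0, 0, 2); (0, 0, 0, 0, 4, 0); (0, 2, 1, 1, 0, 0); (1, 0, 0, 0, 0, 0); (0, 0, 0, 2, 0, 0))


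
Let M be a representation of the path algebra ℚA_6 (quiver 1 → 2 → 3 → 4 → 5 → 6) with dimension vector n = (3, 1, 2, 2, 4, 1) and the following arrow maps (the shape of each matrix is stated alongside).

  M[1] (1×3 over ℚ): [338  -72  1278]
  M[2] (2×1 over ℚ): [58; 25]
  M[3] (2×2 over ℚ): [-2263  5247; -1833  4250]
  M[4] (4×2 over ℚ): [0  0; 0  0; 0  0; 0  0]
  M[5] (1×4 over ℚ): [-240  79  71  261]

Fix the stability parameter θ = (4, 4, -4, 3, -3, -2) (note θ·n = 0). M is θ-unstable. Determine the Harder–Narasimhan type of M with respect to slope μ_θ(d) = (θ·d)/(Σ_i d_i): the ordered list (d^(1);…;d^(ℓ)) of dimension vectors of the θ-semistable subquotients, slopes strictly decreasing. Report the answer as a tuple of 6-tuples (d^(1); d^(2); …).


Interval decomposition of M: I[1,1]^2, I[1,4], I[3,4], I[5,5]^3, I[5,6].
HN type (ℓ=6): μ^(1)=4; μ^(2)=3; μ^(3)=4/3; μ^(4)=-2; μ^(5)=-3; μ^(6)=-4

((2, 0, 0, 0, 0, 0); (0, 0, 0, 2, 0, 0); (1, 1, 1, 0, 0, 0); (0, 0, 0, 0, 0, 1); (0, 0, 0, 0, 4, 0); (0, 0, 1, 0, 0, 0))


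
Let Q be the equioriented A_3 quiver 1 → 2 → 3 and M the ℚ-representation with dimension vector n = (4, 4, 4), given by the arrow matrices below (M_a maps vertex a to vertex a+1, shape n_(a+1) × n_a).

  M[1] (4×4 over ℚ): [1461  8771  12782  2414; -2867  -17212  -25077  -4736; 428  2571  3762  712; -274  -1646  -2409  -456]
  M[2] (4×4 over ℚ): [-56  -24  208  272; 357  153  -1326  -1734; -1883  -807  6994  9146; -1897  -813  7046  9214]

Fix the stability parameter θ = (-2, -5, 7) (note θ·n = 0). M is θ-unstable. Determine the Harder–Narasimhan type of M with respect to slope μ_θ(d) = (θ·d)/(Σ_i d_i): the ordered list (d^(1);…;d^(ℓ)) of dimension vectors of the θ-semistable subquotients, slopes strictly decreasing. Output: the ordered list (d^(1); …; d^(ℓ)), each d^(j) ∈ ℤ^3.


Barcode: M ≅ I[1,2]^3, I[1,3], I[3,3]^3. HN layers by μ_θ (2 steps, strictly decreasing):
  μ^(1)=7; μ^(2)=-7/2

((0, 0, 4); (4, 4, 0))


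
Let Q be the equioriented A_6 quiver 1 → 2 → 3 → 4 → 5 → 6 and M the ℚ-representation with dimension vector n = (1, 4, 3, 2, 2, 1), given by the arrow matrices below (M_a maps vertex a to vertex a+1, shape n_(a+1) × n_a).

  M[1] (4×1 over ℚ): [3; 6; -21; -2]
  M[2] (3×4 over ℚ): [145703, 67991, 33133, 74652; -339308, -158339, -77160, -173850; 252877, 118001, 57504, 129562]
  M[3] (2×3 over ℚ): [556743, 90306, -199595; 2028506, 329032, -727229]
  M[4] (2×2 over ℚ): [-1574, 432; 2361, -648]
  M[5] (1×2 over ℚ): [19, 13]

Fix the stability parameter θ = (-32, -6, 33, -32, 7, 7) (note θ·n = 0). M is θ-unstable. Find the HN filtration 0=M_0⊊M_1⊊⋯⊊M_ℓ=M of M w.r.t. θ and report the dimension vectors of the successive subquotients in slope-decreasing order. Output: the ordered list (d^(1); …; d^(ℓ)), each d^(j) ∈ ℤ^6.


Barcode: M ≅ I[1,6], I[2,2], I[2,3], I[2,4], I[5,5]. HN layers by μ_θ (5 steps, strictly decreasing):
  μ^(1)=33; μ^(2)=7; μ^(3)=1/2; μ^(4)=-6; μ^(5)=-32

((0, 0, 1, 0, 0, 0); (0, 0, 0, 0, 2, 1); (0, 0, 2, 2, 0, 0); (0, 4, 0, 0, 0, 0); (1, 0, 0, 0, 0, 0))


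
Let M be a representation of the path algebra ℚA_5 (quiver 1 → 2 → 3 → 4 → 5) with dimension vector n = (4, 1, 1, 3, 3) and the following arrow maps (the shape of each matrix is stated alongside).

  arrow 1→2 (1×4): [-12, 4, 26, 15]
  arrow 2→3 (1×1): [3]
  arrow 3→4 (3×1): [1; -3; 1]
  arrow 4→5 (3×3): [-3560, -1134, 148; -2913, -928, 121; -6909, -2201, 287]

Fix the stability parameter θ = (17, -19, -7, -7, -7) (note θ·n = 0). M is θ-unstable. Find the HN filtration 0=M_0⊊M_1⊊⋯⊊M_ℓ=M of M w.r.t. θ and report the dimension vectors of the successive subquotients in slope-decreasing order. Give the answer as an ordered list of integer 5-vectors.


Interval decomposition of M: I[1,1]^3, I[1,5], I[4,4], I[4,5], I[5,5].
HN type (ℓ=3): μ^(1)=17; μ^(2)=-23/5; μ^(3)=-7

((3, 0, 0, 0, 0); (1, 1, 1, 1, 1); (0, 0, 0, 2, 2))
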